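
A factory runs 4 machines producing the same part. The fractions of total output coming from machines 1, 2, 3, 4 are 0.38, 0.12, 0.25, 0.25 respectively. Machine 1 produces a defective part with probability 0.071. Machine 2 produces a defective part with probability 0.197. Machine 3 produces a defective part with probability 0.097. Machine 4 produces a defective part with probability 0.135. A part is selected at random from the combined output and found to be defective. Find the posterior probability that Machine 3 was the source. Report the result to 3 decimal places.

Posterior probability ≈ 0.223

Tabulate prior·likelihood by source: [1] prior 0.38, lik 0.071, product 0.02698; [2] prior 0.12, lik 0.197, product 0.02364; [3] prior 0.25, lik 0.097, product 0.02425; [4] prior 0.25, lik 0.135, product 0.03375.
Normalizing constant = 0.10862; the posterior for Machine 3 is its product over the sum, 0.02425/0.10862 = 0.223.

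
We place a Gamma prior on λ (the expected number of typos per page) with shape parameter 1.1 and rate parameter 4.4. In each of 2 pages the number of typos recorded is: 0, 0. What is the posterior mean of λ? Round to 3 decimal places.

Posterior mean ≈ 0.172

Total count ∑xᵢ = 0 over n = 2 pages.
Gamma is conjugate to the Poisson likelihood: posterior is Gamma(shape = 1.1+0 = 1.1, rate = 4.4+2 = 6.4).
E[λ | data] = 1.1/6.4 = 0.172.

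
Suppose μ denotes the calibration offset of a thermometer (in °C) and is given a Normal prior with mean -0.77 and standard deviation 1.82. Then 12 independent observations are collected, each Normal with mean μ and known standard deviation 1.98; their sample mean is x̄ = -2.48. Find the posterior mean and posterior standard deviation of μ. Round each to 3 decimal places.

Posterior mean ≈ -2.326; posterior SD ≈ 0.545

With known σ, the Normal prior is conjugate. Weight on the data is w = (n/σ²)/(n/σ² + 1/τ₀²) = 3.06091/(3.06091+0.301896) = 0.91023.
Posterior mean = w·x̄ + (1−w)·μ₀ = 0.91023·-2.48 + 0.089775·-0.77 = -2.326. Posterior variance = 1/(3.06091+0.301896) = 0.297371, so SD = 0.545.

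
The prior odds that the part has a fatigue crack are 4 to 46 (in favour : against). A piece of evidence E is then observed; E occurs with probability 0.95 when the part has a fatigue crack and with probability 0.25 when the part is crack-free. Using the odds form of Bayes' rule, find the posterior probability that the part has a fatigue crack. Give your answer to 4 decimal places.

Posterior probability ≈ 0.2484

Prior odds = 4/46 = 0.086957. In log-odds, ln(0.086957) = -2.4423.
Add log likelihood ratio: ln(3.8000) = 1.3350.
Posterior log-odds = -1.1073, so posterior odds = exp(-1.1073) = 0.33043. Converting, P(H|E) = 0.33043/1.3304 = 0.2484.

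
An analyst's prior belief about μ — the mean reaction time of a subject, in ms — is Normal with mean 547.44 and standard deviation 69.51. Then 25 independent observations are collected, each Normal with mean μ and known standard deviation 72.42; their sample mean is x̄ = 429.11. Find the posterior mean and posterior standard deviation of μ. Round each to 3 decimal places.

Prior precision 1/τ₀² = 1/69.51² = 0.00020697; data precision n/σ² = 25/72.42² = 0.00476676.
Posterior precision = 0.00020697 + 0.00476676 = 0.00497373, giving posterior SD = 1/√0.00497373 = 14.179.
Posterior mean = (0.00020697·547.44 + 0.00476676·429.11) / 0.00497373 = 434.034.

Posterior mean ≈ 434.034; posterior SD ≈ 14.179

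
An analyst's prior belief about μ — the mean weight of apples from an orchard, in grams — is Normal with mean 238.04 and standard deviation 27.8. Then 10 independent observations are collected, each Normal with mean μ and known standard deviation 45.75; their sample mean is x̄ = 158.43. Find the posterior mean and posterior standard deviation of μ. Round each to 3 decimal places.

With known σ, the Normal prior is conjugate. Weight on the data is w = (n/σ²)/(n/σ² + 1/τ₀²) = 0.00477769/(0.00477769+0.00129393) = 0.78689.
Posterior mean = w·x̄ + (1−w)·μ₀ = 0.78689·158.43 + 0.21311·238.04 = 175.396. Posterior variance = 1/(0.00477769+0.00129393) = 164.701, so SD = 12.834.

Posterior mean ≈ 175.396; posterior SD ≈ 12.834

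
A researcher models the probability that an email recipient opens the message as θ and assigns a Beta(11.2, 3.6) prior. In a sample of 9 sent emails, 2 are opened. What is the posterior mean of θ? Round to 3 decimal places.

Observing 2 successes and 7 failures updates Beta(11.2, 3.6) by adding the success and failure counts to the two shape parameters: α = 11.2+2 = 13.2, β = 3.6+7 = 10.6.
E[θ | data] = 13.2/(13.2+10.6) = 0.555.

Posterior mean ≈ 0.555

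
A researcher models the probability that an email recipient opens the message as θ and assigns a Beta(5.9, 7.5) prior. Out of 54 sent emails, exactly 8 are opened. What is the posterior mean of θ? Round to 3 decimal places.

Observing 8 successes and 46 failures updates Beta(5.9, 7.5) by adding the success and failure counts to the two shape parameters: α = 5.9+8 = 13.9, β = 7.5+46 = 53.5.
Posterior mean = α/(α+β) = 13.9/67.4 = 0.206.

Posterior mean ≈ 0.206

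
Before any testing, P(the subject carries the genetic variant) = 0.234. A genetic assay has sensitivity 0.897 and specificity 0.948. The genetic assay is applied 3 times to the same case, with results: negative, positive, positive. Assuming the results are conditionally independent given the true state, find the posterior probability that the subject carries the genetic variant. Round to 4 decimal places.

Posterior P(H) ≈ 0.9081

Let H be the event that the subject carries the genetic variant; start with P(H) = 0.234. P('positive'|H) = 0.897, P('positive'|¬H) = 0.052.
Update on result 1 ('negative'): P(H) ← 0.103·0.2340 / (0.103·0.2340 + 0.948·0.7660) = 0.024102/0.75027 = 0.0321.
Update on result 2 ('positive'): P(H) ← 0.897·0.0321 / (0.897·0.0321 + 0.052·0.9679) = 0.028816/0.079145 = 0.3641.
Update on result 3 ('positive'): P(H) ← 0.897·0.3641 / (0.897·0.3641 + 0.052·0.6359) = 0.32658/0.35965 = 0.9081.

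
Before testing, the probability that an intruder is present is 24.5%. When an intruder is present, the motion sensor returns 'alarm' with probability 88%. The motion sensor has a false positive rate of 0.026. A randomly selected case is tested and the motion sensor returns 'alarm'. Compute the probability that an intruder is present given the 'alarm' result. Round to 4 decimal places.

Let H be the event that an intruder is present. P(H) = 0.245, so P(¬H) = 0.755. With E the 'alarm' result, P(E|H) = 0.88 and P(E|¬H) = 0.026.
P(E) = 0.88·0.245 + 0.026·0.755 = 0.21560 + 0.019630 = 0.23523.
By Bayes' theorem, P(H|E) = 0.21560 / 0.23523 = 0.9165.

P(H | E) ≈ 0.9165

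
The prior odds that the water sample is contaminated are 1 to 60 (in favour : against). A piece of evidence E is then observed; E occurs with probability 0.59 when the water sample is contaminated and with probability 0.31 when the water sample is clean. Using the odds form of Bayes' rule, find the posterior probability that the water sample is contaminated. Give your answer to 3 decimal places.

Posterior probability ≈ 0.031

Prior odds = 1/60 = 0.016667.
Likelihood ratio for E = 0.59/0.31 = 1.9032.
Posterior odds = prior odds × LR = 0.031720.
Posterior probability = odds/(1+odds) = 0.031720/1.0317 = 0.031.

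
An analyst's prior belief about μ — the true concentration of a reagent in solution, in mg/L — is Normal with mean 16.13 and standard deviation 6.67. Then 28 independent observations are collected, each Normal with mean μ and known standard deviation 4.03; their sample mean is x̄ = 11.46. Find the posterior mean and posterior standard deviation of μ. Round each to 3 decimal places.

Posterior mean ≈ 11.520; posterior SD ≈ 0.757

Prior precision 1/τ₀² = 1/6.67² = 0.0224775; data precision n/σ² = 28/4.03² = 1.72404.
Posterior precision = 0.0224775 + 1.72404 = 1.74652, giving posterior SD = 1/√1.74652 = 0.757.
Posterior mean = (0.0224775·16.13 + 1.72404·11.46) / 1.74652 = 11.520.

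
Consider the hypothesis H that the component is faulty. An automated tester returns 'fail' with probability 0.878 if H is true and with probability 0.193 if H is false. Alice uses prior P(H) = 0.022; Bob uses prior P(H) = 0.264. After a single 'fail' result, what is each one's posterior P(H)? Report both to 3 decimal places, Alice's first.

Alice: 0.093; Bob: 0.620

P('+'|H) = 0.878, P('+'|¬H) = 0.193.
Alice: numerator 0.878·0.022 = 0.019316; evidence = 0.019316+0.193·0.978 = 0.20807; posterior = 0.093.
Bob: numerator 0.878·0.264 = 0.23179; evidence = 0.23179+0.193·0.736 = 0.37384; posterior = 0.620.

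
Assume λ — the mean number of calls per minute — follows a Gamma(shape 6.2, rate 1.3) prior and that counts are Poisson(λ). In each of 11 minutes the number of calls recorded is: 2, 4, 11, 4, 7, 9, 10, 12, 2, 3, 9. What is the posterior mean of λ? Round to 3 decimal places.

Total count ∑xᵢ = 73 over n = 11 minutes.
Gamma is conjugate to the Poisson likelihood: posterior is Gamma(shape = 6.2+73 = 79.2, rate = 1.3+11 = 12.3).
E[λ | data] = 79.2/12.3 = 6.439.

Posterior mean ≈ 6.439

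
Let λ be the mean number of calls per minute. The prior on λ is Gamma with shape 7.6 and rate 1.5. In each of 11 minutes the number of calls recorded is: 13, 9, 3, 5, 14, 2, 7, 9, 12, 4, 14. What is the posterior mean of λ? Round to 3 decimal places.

Posterior mean ≈ 7.968

The Poisson likelihood adds the total count to the shape and the number of exposure periods to the rate. Here ∑xᵢ = 92 and n = 11, so shape 7.6→99.6 and rate 1.5→12.5.
E[λ | data] = 99.6/12.5 = 7.968.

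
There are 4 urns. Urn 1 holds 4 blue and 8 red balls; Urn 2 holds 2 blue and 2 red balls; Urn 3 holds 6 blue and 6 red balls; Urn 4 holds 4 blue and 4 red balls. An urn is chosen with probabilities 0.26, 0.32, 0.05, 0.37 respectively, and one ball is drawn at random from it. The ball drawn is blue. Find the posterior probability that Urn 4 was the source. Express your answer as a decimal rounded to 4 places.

Tabulate prior·likelihood by source: [1] prior 0.26, lik 0.3333, product 0.08667; [2] prior 0.32, lik 0.5, product 0.1600; [3] prior 0.05, lik 0.5, product 0.02500; [4] prior 0.37, lik 0.5, product 0.1850.
Normalizing constant = 0.45667; the posterior for Urn 4 is its product over the sum, 0.1850/0.45667 = 0.4051.

Posterior probability ≈ 0.4051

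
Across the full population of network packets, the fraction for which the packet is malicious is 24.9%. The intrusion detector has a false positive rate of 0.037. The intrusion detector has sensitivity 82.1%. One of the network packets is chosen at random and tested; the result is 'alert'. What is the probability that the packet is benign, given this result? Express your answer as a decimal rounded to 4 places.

P(¬H | E) ≈ 0.1197

Write H for 'the packet is malicious'. Prior odds H:¬H = 0.249/0.751 = 0.33156. For the 'alert' outcome, the likelihood ratio is 0.821/0.037 = 22.189.
Posterior odds = 0.33156 × 22.189 = 7.3570, so P(H|E) = 7.3570/(1+7.3570) = 0.8803. Then P(¬H|E) = 1 − 0.8803 = 0.1197.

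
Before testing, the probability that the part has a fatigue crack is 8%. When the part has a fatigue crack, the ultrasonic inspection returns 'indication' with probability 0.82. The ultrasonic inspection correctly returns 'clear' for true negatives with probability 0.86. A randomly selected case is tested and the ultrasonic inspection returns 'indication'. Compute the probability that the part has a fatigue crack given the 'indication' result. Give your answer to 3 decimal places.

Let H be the event that the part has a fatigue crack. P(H) = 0.08, so P(¬H) = 0.92. With E the 'indication' result, P(E|H) = 0.82 and P(E|¬H) = 0.14.
P(E) = 0.82·0.08 + 0.14·0.92 = 0.065600 + 0.12880 = 0.19440.
By Bayes' theorem, P(H|E) = 0.065600 / 0.19440 = 0.337.

P(H | E) ≈ 0.337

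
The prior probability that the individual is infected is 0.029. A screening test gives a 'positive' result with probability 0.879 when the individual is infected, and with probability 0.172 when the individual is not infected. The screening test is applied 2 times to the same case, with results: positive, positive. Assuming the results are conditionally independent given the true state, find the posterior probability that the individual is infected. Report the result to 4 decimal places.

Let H be the event that the individual is infected; start with P(H) = 0.029. P('positive'|H) = 0.879, P('positive'|¬H) = 0.172.
Update on result 1 ('positive'): P(H) ← 0.879·0.0290 / (0.879·0.0290 + 0.172·0.9710) = 0.025491/0.19250 = 0.1324.
Update on result 2 ('positive'): P(H) ← 0.879·0.1324 / (0.879·0.1324 + 0.172·0.8676) = 0.11640/0.26562 = 0.4382.

Posterior P(H) ≈ 0.4382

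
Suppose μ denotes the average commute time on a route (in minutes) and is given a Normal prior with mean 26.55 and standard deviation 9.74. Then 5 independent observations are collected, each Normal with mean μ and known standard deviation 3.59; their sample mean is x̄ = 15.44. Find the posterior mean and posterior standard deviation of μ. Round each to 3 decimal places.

Prior precision 1/τ₀² = 1/9.74² = 0.0105410; data precision n/σ² = 5/3.59² = 0.387955.
Posterior precision = 0.0105410 + 0.387955 = 0.398496, giving posterior SD = 1/√0.398496 = 1.584.
Posterior mean = (0.0105410·26.55 + 0.387955·15.44) / 0.398496 = 15.734.

Posterior mean ≈ 15.734; posterior SD ≈ 1.584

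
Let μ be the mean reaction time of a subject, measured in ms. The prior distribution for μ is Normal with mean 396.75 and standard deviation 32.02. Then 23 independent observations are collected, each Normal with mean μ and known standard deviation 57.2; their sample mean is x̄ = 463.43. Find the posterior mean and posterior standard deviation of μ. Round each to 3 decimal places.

With known σ, the Normal prior is conjugate. Weight on the data is w = (n/σ²)/(n/σ² + 1/τ₀²) = 0.00702968/(0.00702968+0.00097534) = 0.87816.
Posterior mean = w·x̄ + (1−w)·μ₀ = 0.87816·463.43 + 0.12184·396.75 = 455.306. Posterior variance = 1/(0.00702968+0.00097534) = 124.922, so SD = 11.177.

Posterior mean ≈ 455.306; posterior SD ≈ 11.177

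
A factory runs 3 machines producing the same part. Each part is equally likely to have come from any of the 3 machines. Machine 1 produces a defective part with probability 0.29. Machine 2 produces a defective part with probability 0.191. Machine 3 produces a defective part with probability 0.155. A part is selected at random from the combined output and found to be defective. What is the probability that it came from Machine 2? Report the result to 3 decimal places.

Posterior probability ≈ 0.300

P(defective|M1) = 0.29; P(defective|M2) = 0.191; P(defective|M3) = 0.155.
Prior × likelihood for each source: 0.333333·0.29=0.09667, 0.333333·0.191=0.06367, 0.333333·0.155=0.05167. Summing gives P(defective) = 0.21200.
P(Machine 2 | defective) = 0.06367 / 0.21200 = 0.300.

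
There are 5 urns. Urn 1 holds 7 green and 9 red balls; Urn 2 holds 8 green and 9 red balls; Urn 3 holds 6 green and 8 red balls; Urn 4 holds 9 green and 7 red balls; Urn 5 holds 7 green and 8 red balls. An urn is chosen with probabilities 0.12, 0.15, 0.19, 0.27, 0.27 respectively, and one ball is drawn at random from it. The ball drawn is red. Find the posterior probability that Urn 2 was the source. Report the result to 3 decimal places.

P(red|Urn 1) = 0.5625; P(red|Urn 2) = 0.5294; P(red|Urn 3) = 0.5714; P(red|Urn 4) = 0.4375; P(red|Urn 5) = 0.5333.
Prior × likelihood for each source: 0.12·0.5625=0.06750, 0.15·0.5294=0.07941, 0.19·0.5714=0.1086, 0.27·0.4375=0.1181, 0.27·0.5333=0.1440. Summing gives P(red) = 0.51761.
P(Urn 2 | red) = 0.07941 / 0.51761 = 0.153.

Posterior probability ≈ 0.153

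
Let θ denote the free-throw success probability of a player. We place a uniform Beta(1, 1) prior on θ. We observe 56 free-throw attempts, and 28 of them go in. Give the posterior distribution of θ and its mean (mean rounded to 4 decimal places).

Posterior: Beta(29, 29); mean ≈ 0.5000

The binomial likelihood is conjugate to the Beta prior: with 28 successes and 28 failures, the posterior is Beta(1+28, 1+28) = Beta(29, 29).
E[θ | data] = 29/(29+29) = 0.5000.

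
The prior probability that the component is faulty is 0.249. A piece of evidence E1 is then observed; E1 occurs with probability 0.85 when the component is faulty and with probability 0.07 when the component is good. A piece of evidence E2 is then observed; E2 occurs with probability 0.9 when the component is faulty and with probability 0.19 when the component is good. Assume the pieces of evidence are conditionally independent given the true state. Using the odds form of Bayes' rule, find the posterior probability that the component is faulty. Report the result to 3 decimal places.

Prior odds = 0.249/(1−0.249) = 0.33156.
Likelihood ratio for E1 = 0.85/0.07 = 12.143.
Likelihood ratio for E2 = 0.9/0.19 = 4.7368.
Posterior odds = prior odds × LR₁ × LR₂ = 19.071.
Posterior probability = odds/(1+odds) = 19.071/20.071 = 0.950.

Posterior probability ≈ 0.950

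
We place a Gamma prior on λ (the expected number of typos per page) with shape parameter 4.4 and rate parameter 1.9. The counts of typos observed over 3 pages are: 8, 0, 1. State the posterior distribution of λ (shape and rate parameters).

The Poisson likelihood adds the total count to the shape and the number of exposure periods to the rate. Here ∑xᵢ = 9 and n = 3, so shape 4.4→13.4 and rate 1.9→4.9.

Posterior: Gamma(shape=13.4, rate=4.9)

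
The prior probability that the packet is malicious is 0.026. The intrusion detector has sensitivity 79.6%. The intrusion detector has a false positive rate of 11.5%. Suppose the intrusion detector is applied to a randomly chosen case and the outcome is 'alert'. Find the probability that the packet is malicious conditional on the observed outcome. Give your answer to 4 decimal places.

P(H | E) ≈ 0.1560

Let H be the event that the packet is malicious. P(H) = 0.026, so P(¬H) = 0.974. With E the 'alert' result, P(E|H) = 0.796 and P(E|¬H) = 0.115.
P(E) = 0.796·0.026 + 0.115·0.974 = 0.020696 + 0.11201 = 0.13271.
By Bayes' theorem, P(H|E) = 0.020696 / 0.13271 = 0.1560.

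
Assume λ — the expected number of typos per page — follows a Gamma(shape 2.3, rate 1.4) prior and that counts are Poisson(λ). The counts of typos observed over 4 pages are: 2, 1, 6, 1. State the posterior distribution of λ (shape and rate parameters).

Posterior: Gamma(shape=12.3, rate=5.4)

The Poisson likelihood adds the total count to the shape and the number of exposure periods to the rate. Here ∑xᵢ = 10 and n = 4, so shape 2.3→12.3 and rate 1.4→5.4.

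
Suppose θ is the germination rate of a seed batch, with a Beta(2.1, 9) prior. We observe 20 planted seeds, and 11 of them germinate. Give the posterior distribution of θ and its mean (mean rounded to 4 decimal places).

Observing 11 successes and 9 failures updates Beta(2.1, 9) by adding the success and failure counts to the two shape parameters: α = 2.1+11 = 13.1, β = 9+9 = 18.
Posterior mean = α/(α+β) = 13.1/31.1 = 0.4212.

Posterior: Beta(13.1, 18); mean ≈ 0.4212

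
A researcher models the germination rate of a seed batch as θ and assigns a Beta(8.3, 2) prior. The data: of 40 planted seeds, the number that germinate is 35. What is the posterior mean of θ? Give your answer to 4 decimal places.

The binomial likelihood is conjugate to the Beta prior: with 35 successes and 5 failures, the posterior is Beta(8.3+35, 2+5) = Beta(43.3, 7).
Posterior mean = α/(α+β) = 43.3/50.3 = 0.8608.

Posterior mean ≈ 0.8608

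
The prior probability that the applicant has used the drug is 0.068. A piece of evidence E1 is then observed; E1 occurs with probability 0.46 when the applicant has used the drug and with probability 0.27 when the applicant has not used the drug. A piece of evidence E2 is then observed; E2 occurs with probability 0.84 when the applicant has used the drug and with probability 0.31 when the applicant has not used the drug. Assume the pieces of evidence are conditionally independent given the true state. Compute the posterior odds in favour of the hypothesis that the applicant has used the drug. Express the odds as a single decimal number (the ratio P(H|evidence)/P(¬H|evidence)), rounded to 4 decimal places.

Posterior odds ≈ 0.3368

Prior odds = 0.068/(1−0.068) = 0.072961.
Likelihood ratio for E1 = 0.46/0.27 = 1.7037.
Likelihood ratio for E2 = 0.84/0.31 = 2.7097.
Posterior odds = prior odds × LR₁ × LR₂ = 0.33683.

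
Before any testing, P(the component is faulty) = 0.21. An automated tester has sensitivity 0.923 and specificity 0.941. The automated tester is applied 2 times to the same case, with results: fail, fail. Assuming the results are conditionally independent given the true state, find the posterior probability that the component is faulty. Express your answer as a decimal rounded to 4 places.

Posterior P(H) ≈ 0.9849

With H the event that the component is faulty, the joint likelihood of the observed sequence is P(data|H) = 0.923·0.923 = 0.85193 and P(data|¬H) = 0.059·0.059 = 0.0034810.
Bayes: P(H|data) = 0.21·0.85193 / (0.21·0.85193 + 0.79·0.0034810) = 0.17891/0.18166 = 0.9849.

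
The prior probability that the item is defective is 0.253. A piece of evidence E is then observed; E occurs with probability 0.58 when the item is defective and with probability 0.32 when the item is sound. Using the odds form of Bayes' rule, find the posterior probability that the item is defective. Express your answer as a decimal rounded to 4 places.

Posterior probability ≈ 0.3804

Prior odds = 0.253/(1−0.253) = 0.33869. In log-odds, ln(0.33869) = -1.0827.
Add log likelihood ratio: ln(1.8125) = 0.59471.
Posterior log-odds = -0.48797, so posterior odds = exp(-0.48797) = 0.61387. Converting, P(H|E) = 0.61387/1.6139 = 0.3804.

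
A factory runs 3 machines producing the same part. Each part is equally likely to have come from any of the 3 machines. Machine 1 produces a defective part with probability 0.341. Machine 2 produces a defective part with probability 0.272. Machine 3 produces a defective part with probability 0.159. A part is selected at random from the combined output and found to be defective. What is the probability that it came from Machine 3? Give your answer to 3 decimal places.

P(defective|M1) = 0.341; P(defective|M2) = 0.272; P(defective|M3) = 0.159.
Prior × likelihood for each source: 0.333333·0.341=0.1137, 0.333333·0.272=0.09067, 0.333333·0.159=0.05300. Summing gives P(defective) = 0.25733.
P(Machine 3 | defective) = 0.05300 / 0.25733 = 0.206.

Posterior probability ≈ 0.206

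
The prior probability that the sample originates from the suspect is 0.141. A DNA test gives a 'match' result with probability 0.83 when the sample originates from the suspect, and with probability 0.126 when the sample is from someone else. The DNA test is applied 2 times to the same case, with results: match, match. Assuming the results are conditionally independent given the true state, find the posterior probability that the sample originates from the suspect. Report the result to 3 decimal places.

Let H be the event that the sample originates from the suspect; start with P(H) = 0.141. P('match'|H) = 0.83, P('match'|¬H) = 0.126.
Update on result 1 ('match'): P(H) ← 0.83·0.1410 / (0.83·0.1410 + 0.126·0.8590) = 0.11703/0.22526 = 0.5195.
Update on result 2 ('match'): P(H) ← 0.83·0.5195 / (0.83·0.5195 + 0.126·0.4805) = 0.43120/0.49174 = 0.8769.

Posterior P(H) ≈ 0.877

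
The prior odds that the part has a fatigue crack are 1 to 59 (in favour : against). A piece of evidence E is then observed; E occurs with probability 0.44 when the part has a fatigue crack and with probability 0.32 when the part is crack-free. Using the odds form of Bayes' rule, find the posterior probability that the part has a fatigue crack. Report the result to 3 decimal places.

Posterior probability ≈ 0.023

Prior odds = 1/59 = 0.016949.
Likelihood ratio for E = 0.44/0.32 = 1.3750.
Posterior odds = prior odds × LR = 0.023305.
Posterior probability = odds/(1+odds) = 0.023305/1.0233 = 0.023.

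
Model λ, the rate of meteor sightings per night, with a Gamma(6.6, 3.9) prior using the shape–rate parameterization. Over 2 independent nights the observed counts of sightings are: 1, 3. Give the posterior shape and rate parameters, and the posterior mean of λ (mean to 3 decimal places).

Total count ∑xᵢ = 4 over n = 2 nights.
Gamma is conjugate to the Poisson likelihood: posterior is Gamma(shape = 6.6+4 = 10.6, rate = 3.9+2 = 5.9).
Posterior mean = shape/rate = 10.6/5.9 = 1.797.

Posterior: Gamma(shape=10.6, rate=5.9); mean ≈ 1.797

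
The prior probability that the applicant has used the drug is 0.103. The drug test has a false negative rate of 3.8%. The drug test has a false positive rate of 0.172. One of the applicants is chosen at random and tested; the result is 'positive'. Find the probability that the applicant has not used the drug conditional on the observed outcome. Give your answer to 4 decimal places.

P(¬H | E) ≈ 0.6089

Write H for 'the applicant has used the drug'. Prior odds H:¬H = 0.103/0.897 = 0.11483. For the 'positive' outcome, the likelihood ratio is 0.962/0.172 = 5.5930.
Posterior odds = 0.11483 × 5.5930 = 0.64223, so P(H|E) = 0.64223/(1+0.64223) = 0.3911. Then P(¬H|E) = 1 − 0.3911 = 0.6089.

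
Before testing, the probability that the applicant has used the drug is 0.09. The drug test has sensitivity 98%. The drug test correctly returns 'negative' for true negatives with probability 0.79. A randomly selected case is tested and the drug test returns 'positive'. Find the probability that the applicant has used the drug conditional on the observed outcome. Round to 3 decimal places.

Write H for 'the applicant has used the drug'. Prior odds H:¬H = 0.09/0.91 = 0.098901. For the 'positive' outcome, the likelihood ratio is 0.98/0.21 = 4.6667.
Posterior odds = 0.098901 × 4.6667 = 0.46154, so P(H|E) = 0.46154/(1+0.46154) = 0.316.

P(H | E) ≈ 0.316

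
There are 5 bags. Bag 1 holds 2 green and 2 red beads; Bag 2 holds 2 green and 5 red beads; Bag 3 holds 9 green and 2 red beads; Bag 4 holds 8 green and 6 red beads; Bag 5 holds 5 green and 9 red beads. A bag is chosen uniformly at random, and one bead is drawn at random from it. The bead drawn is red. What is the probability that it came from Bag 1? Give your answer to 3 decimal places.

Posterior probability ≈ 0.203

P(red|Bag 1) = 0.5; P(red|Bag 2) = 0.7143; P(red|Bag 3) = 0.1818; P(red|Bag 4) = 0.4286; P(red|Bag 5) = 0.6429.
Prior × likelihood for each source: 0.2·0.5=0.1000, 0.2·0.7143=0.1429, 0.2·0.1818=0.03636, 0.2·0.4286=0.08571, 0.2·0.6429=0.1286. Summing gives P(red) = 0.49351.
P(Bag 1 | red) = 0.1000 / 0.49351 = 0.203.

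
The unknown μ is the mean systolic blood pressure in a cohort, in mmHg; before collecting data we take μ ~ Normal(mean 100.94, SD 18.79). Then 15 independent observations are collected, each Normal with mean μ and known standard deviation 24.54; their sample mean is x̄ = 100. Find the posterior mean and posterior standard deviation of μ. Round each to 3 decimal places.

With known σ, the Normal prior is conjugate. Weight on the data is w = (n/σ²)/(n/σ² + 1/τ₀²) = 0.0249082/(0.0249082+0.00283235) = 0.89790.
Posterior mean = w·x̄ + (1−w)·μ₀ = 0.89790·100 + 0.10210·100.94 = 100.096. Posterior variance = 1/(0.0249082+0.00283235) = 36.0483, so SD = 6.004.

Posterior mean ≈ 100.096; posterior SD ≈ 6.004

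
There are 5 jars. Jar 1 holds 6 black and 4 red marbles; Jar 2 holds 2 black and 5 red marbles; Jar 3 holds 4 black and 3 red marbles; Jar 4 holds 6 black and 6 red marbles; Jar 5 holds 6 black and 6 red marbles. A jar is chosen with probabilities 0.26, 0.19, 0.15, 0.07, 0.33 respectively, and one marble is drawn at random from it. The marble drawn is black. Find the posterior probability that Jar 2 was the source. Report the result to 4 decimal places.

Posterior probability ≈ 0.1094

Tabulate prior·likelihood by source: [1] prior 0.26, lik 0.6, product 0.1560; [2] prior 0.19, lik 0.2857, product 0.05429; [3] prior 0.15, lik 0.5714, product 0.08571; [4] prior 0.07, lik 0.5, product 0.03500; [5] prior 0.33, lik 0.5, product 0.1650.
Normalizing constant = 0.49600; the posterior for Jar 2 is its product over the sum, 0.05429/0.49600 = 0.1094.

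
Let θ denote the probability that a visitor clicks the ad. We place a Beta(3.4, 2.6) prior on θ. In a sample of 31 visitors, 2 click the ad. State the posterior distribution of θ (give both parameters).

Posterior: Beta(5.4, 31.6)

The binomial likelihood is conjugate to the Beta prior: with 2 successes and 29 failures, the posterior is Beta(3.4+2, 2.6+29) = Beta(5.4, 31.6).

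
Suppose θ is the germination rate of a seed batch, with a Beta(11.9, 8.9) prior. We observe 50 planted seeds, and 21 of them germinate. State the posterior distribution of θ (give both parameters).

Posterior: Beta(32.9, 37.9)

The binomial likelihood is conjugate to the Beta prior: with 21 successes and 29 failures, the posterior is Beta(11.9+21, 8.9+29) = Beta(32.9, 37.9).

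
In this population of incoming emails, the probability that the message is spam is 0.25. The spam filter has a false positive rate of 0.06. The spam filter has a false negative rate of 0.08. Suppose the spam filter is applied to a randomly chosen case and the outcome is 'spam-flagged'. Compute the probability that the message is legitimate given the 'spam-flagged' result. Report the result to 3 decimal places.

Let H be the event that the message is spam. P(H) = 0.25, so P(¬H) = 0.75. With E the 'spam-flagged' result, P(E|H) = 0.92 and P(E|¬H) = 0.06.
P(E) = 0.92·0.25 + 0.06·0.75 = 0.23000 + 0.045000 = 0.27500.
By Bayes' theorem, P(H|E) = 0.23000 / 0.27500 = 0.836. Hence P(¬H|E) = 1 − 0.836 = 0.164.

P(¬H | E) ≈ 0.164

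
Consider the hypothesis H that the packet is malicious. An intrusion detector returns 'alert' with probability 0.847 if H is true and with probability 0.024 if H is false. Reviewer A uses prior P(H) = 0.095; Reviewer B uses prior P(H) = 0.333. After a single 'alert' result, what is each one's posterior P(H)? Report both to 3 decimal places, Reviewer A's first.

Reviewer A: 0.787; Reviewer B: 0.946

The likelihood ratio for an 'alert' result is 0.847/0.024 = 35.292.
Reviewer A: prior odds 0.095/0.905 = 0.10497; posterior odds 3.7047; posterior probability 0.787.
Reviewer B: prior odds 0.333/0.667 = 0.49925; posterior odds 17.619; posterior probability 0.946.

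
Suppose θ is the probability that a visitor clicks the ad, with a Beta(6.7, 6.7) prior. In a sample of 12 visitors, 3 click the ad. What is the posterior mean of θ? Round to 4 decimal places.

Posterior mean ≈ 0.3819

Observing 3 successes and 9 failures updates Beta(6.7, 6.7) by adding the success and failure counts to the two shape parameters: α = 6.7+3 = 9.7, β = 6.7+9 = 15.7.
E[θ | data] = 9.7/(9.7+15.7) = 0.3819.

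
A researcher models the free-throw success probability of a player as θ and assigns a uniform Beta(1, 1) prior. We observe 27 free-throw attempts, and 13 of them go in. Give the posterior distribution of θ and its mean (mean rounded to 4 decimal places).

Posterior: Beta(14, 15); mean ≈ 0.4828

The binomial likelihood is conjugate to the Beta prior: with 13 successes and 14 failures, the posterior is Beta(1+13, 1+14) = Beta(14, 15).
Posterior mean = α/(α+β) = 14/29 = 0.4828.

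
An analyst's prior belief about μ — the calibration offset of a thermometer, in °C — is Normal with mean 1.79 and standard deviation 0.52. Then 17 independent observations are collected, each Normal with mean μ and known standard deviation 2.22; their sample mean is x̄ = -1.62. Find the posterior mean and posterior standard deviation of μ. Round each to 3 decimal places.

With known σ, the Normal prior is conjugate. Weight on the data is w = (n/σ²)/(n/σ² + 1/τ₀²) = 3.44940/(3.44940+3.69822) = 0.48259.
Posterior mean = w·x̄ + (1−w)·μ₀ = 0.48259·-1.62 + 0.51741·1.79 = 0.144. Posterior variance = 1/(3.44940+3.69822) = 0.139907, so SD = 0.374.

Posterior mean ≈ 0.144; posterior SD ≈ 0.374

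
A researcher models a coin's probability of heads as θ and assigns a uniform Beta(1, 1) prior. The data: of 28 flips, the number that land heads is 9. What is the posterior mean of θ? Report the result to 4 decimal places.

The binomial likelihood is conjugate to the Beta prior: with 9 successes and 19 failures, the posterior is Beta(1+9, 1+19) = Beta(10, 20).
Posterior mean = α/(α+β) = 10/30 = 0.3333.

Posterior mean ≈ 0.3333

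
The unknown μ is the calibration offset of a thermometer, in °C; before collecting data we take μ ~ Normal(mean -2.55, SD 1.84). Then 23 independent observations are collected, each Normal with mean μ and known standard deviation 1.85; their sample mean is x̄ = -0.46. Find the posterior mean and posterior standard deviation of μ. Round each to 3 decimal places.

Posterior mean ≈ -0.548; posterior SD ≈ 0.378

Prior precision 1/τ₀² = 1/1.84² = 0.295369; data precision n/σ² = 23/1.85² = 6.72023.
Posterior precision = 0.295369 + 6.72023 = 7.01560, giving posterior SD = 1/√7.01560 = 0.378.
Posterior mean = (0.295369·-2.55 + 6.72023·-0.46) / 7.01560 = -0.548.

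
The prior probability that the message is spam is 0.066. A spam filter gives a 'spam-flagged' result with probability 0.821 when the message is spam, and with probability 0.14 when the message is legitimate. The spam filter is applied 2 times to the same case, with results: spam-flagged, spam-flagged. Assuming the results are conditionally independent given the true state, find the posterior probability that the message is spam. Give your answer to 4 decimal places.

Let H be the event that the message is spam; start with P(H) = 0.066. P('spam-flagged'|H) = 0.821, P('spam-flagged'|¬H) = 0.14.
Update on result 1 ('spam-flagged'): P(H) ← 0.821·0.0660 / (0.821·0.0660 + 0.14·0.9340) = 0.054186/0.18495 = 0.2930.
Update on result 2 ('spam-flagged'): P(H) ← 0.821·0.2930 / (0.821·0.2930 + 0.14·0.7070) = 0.24054/0.33952 = 0.7085.

Posterior P(H) ≈ 0.7085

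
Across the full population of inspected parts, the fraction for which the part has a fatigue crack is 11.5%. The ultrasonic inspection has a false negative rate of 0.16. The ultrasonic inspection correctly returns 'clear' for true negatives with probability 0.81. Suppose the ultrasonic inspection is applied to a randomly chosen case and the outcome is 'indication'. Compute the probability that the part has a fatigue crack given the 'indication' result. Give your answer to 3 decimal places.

P(H | E) ≈ 0.365

Let H be the event that the part has a fatigue crack. P(H) = 0.115, so P(¬H) = 0.885. With E the 'indication' result, P(E|H) = 0.84 and P(E|¬H) = 0.19.
P(E) = 0.84·0.115 + 0.19·0.885 = 0.096600 + 0.16815 = 0.26475.
By Bayes' theorem, P(H|E) = 0.096600 / 0.26475 = 0.365.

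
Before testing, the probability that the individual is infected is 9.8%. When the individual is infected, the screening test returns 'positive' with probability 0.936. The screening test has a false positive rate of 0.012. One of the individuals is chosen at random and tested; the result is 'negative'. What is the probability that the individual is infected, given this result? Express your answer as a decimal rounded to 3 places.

P(H | E) ≈ 0.007

Let H be the event that the individual is infected. P(H) = 0.098, so P(¬H) = 0.902. With E the 'negative' result, P(E|H) = 0.064 and P(E|¬H) = 0.988.
P(E) = 0.064·0.098 + 0.988·0.902 = 0.0062720 + 0.89118 = 0.89745.
By Bayes' theorem, P(H|E) = 0.0062720 / 0.89745 = 0.007.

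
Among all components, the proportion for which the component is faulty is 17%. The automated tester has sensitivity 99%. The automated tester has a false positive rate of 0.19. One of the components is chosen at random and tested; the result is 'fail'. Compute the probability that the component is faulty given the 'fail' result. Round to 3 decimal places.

P(H | E) ≈ 0.516

Let H be the event that the component is faulty. P(H) = 0.17, so P(¬H) = 0.83. With E the 'fail' result, P(E|H) = 0.99 and P(E|¬H) = 0.19.
P(E) = 0.99·0.17 + 0.19·0.83 = 0.16830 + 0.15770 = 0.32600.
By Bayes' theorem, P(H|E) = 0.16830 / 0.32600 = 0.516.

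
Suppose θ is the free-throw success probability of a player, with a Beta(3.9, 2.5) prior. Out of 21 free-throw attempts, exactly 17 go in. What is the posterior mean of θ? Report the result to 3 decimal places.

The binomial likelihood is conjugate to the Beta prior: with 17 successes and 4 failures, the posterior is Beta(3.9+17, 2.5+4) = Beta(20.9, 6.5).
Posterior mean = α/(α+β) = 20.9/27.4 = 0.763.

Posterior mean ≈ 0.763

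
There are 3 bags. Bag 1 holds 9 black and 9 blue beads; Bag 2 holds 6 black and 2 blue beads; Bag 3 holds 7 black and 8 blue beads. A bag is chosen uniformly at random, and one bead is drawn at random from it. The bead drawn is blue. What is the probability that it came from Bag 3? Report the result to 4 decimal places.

Tabulate prior·likelihood by source: [1] prior 0.333333, lik 0.5, product 0.1667; [2] prior 0.333333, lik 0.25, product 0.08333; [3] prior 0.333333, lik 0.5333, product 0.1778.
Normalizing constant = 0.42778; the posterior for Bag 3 is its product over the sum, 0.1778/0.42778 = 0.4156.

Posterior probability ≈ 0.4156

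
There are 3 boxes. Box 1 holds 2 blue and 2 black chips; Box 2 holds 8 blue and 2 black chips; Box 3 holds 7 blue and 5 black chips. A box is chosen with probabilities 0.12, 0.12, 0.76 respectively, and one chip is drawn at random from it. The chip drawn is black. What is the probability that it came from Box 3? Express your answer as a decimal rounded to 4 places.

Posterior probability ≈ 0.7903

P(black|Box 1) = 0.5; P(black|Box 2) = 0.2; P(black|Box 3) = 0.4167.
Prior × likelihood for each source: 0.12·0.5=0.06000, 0.12·0.2=0.02400, 0.76·0.4167=0.3167. Summing gives P(black) = 0.40067.
P(Box 3 | black) = 0.3167 / 0.40067 = 0.7903.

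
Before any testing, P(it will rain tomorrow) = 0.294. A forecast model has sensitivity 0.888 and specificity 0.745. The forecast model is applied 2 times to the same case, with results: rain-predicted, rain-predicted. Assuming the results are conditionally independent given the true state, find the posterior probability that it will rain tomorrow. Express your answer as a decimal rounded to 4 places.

Let H be the event that it will rain tomorrow; start with P(H) = 0.294. P('rain-predicted'|H) = 0.888, P('rain-predicted'|¬H) = 0.255.
Update on result 1 ('rain-predicted'): P(H) ← 0.888·0.2940 / (0.888·0.2940 + 0.255·0.7060) = 0.26107/0.44110 = 0.5919.
Update on result 2 ('rain-predicted'): P(H) ← 0.888·0.5919 / (0.888·0.5919 + 0.255·0.4081) = 0.52557/0.62965 = 0.8347.

Posterior P(H) ≈ 0.8347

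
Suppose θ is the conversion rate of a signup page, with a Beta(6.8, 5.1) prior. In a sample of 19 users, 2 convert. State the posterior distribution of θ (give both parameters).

The binomial likelihood is conjugate to the Beta prior: with 2 successes and 17 failures, the posterior is Beta(6.8+2, 5.1+17) = Beta(8.8, 22.1).

Posterior: Beta(8.8, 22.1)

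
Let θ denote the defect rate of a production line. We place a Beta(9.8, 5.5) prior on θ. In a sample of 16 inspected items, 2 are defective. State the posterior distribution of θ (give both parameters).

The binomial likelihood is conjugate to the Beta prior: with 2 successes and 14 failures, the posterior is Beta(9.8+2, 5.5+14) = Beta(11.8, 19.5).

Posterior: Beta(11.8, 19.5)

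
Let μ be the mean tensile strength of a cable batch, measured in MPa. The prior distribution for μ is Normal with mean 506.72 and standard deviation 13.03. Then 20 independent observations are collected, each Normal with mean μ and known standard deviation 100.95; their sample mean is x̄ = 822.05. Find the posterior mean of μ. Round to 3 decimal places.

Posterior mean ≈ 585.529

With known σ, the Normal prior is conjugate. Weight on the data is w = (n/σ²)/(n/σ² + 1/τ₀²) = 0.00196253/(0.00196253+0.00588994) = 0.24993.
Posterior mean = w·x̄ + (1−w)·μ₀ = 0.24993·822.05 + 0.75007·506.72 = 585.529.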